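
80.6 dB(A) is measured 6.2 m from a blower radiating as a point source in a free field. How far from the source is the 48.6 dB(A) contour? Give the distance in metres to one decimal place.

246.8 m

For a point source L₁ − L₂ = 20·log₁₀(r₂/r₁), so r₂ = r₁·10^((L₁−L₂)/20).
r₂ = 6.2·10^((80.6−48.6)/20) = 6.2·10^(32.0/20) = 246.83 m.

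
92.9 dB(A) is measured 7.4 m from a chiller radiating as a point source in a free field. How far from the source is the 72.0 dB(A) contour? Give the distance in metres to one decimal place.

Point-source spreading drops the level by 20·log₁₀(r₂/r₁); inverting, r₂/r₁ = 10^(ΔL/20).
r₂ = 7.4·10^((92.9−72.0)/20) = 7.4·10^(20.9/20) = 82.08 m.

82.1 m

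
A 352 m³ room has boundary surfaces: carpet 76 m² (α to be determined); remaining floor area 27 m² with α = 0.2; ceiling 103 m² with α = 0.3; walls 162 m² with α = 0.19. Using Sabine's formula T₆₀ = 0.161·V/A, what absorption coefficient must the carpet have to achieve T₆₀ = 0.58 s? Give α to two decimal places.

Required total absorption A = 0.161·352/0.58 = 97.71 m².
Absorption from the other surfaces = 27·0.2 + 103·0.3 + 162·0.19 = 67.08 m², so the carpet must supply 30.63 m² over 76 m².
α = 30.63/76 = 0.403.

0.40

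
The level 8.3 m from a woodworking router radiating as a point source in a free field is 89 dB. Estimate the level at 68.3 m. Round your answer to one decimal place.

70.7 dB

Spherical spreading from a point source gives a 20·log₁₀(r₂/r₁) drop.
L₂ = 89 − 20·log₁₀(68.3/8.3) = 89 − 18.307 = 70.69 dB.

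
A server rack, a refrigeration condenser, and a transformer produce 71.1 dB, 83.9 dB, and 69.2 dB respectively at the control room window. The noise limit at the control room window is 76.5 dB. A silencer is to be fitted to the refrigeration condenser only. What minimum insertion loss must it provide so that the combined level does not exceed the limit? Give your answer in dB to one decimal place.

The untreated sources together contribute 10^(71.1/10) + 10^(69.2/10) = 2.120e+07, i.e. 73.26 dB.
The limit corresponds to 10^(76.5/10) = 4.467e+07; subtracting the fixed part leaves 2.347e+07 for the refrigeration condenser, i.e. 73.70 dB.
So the refrigeration condenser must be reduced from 83.9 to 73.70 dB: IL = 10.20 dB.

10.2 dB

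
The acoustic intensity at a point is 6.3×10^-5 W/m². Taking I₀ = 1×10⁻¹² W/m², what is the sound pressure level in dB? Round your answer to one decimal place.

78.0 dB

I/I₀ = 6.3×10^-5/10⁻¹² = 6.3×10^7, and L = 10·log₁₀(I/I₀).
L = 10·(0.7993 + 7) = 77.99 dB.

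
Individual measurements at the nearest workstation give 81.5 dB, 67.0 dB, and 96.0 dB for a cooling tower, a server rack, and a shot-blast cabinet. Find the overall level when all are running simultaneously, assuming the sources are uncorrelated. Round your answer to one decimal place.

For uncorrelated sources the intensities add, so convert each level to linear form, sum, and take 10·log₁₀ of the total.
Σ 10^(L/10) = 10^(81.5/10) + 10^(67.0/10) + 10^(96.0/10) = 4.127e+09.
L_total = 10·log₁₀(4.127e+09) = 96.16 dB.

96.2 dB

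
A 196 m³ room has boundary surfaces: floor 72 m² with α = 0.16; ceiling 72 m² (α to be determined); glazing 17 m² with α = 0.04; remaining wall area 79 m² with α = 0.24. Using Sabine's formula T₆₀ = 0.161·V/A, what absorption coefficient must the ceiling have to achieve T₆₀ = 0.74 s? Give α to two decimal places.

Required total absorption A = 0.161·196/0.74 = 42.64 m².
Absorption from the other surfaces = 72·0.16 + 17·0.04 + 79·0.24 = 31.16 m², so the ceiling must supply 11.48 m² over 72 m².
α = 11.48/72 = 0.159.

0.16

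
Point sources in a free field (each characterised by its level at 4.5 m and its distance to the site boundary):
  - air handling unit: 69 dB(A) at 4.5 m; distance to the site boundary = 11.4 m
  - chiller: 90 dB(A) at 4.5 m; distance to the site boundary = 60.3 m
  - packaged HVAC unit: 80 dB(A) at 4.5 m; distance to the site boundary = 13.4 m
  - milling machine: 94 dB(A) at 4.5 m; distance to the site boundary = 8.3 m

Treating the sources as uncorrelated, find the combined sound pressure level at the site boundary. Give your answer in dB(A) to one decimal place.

Apply inverse-square spreading to bring every level to the receiver, then sum 10^(L/10).
air handling unit: 69 − 20·log₁₀(11.4/4.5) = 69 − 8.07 = 60.93 dB(A).
chiller: 90 − 20·log₁₀(60.3/4.5) = 90 − 22.54 = 67.46 dB(A).
packaged HVAC unit: 80 − 20·log₁₀(13.4/4.5) = 80 − 9.48 = 70.52 dB(A).
milling machine: 94 − 20·log₁₀(8.3/4.5) = 94 − 5.32 = 88.68 dB(A).
Σ 10^(L/10) = 7.564e+08 → L_total = 10·log₁₀(7.564e+08) = 88.79 dB(A).

88.8 dB(A)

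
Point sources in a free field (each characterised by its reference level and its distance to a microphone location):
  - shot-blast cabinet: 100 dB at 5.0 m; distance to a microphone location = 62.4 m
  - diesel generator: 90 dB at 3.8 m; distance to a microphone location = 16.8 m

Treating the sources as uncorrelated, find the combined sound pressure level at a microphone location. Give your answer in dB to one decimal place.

80.6 dB

Apply inverse-square spreading to bring every level to the receiver, then sum 10^(L/10).
shot-blast cabinet: 100 − 20·log₁₀(62.4/5.0) = 100 − 21.92 = 78.08 dB.
diesel generator: 90 − 20·log₁₀(16.8/3.8) = 90 − 12.91 = 77.09 dB.
Σ 10^(L/10) = 1.154e+08 → L_total = 10·log₁₀(1.154e+08) = 80.62 dB.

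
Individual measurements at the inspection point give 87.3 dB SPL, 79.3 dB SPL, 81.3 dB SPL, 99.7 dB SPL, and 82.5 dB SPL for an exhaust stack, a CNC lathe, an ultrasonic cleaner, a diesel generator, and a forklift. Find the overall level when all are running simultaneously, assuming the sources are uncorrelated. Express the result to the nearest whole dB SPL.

100 dB SPL

For uncorrelated sources the intensities add, so convert each level to linear form, sum, and take 10·log₁₀ of the total.
Σ 10^(L/10) = 10^(87.3/10) + 10^(79.3/10) + 10^(81.3/10) + 10^(99.7/10) + 10^(82.5/10) = 1.027e+10.
L_total = 10·log₁₀(1.027e+10) = 100.11 dB SPL.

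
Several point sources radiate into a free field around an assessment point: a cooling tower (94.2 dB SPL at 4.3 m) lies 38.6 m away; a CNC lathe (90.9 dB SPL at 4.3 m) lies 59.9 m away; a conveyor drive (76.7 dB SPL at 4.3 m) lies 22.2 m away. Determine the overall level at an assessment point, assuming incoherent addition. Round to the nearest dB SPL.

First find each source's level at the receiver (point-source: −20·log₁₀(r/r_ref)), then combine on an intensity basis.
cooling tower: 94.2 − 20·log₁₀(38.6/4.3) = 94.2 − 19.06 = 75.14 dB SPL.
CNC lathe: 90.9 − 20·log₁₀(59.9/4.3) = 90.9 − 22.88 = 68.02 dB SPL.
conveyor drive: 76.7 − 20·log₁₀(22.2/4.3) = 76.7 − 14.26 = 62.44 dB SPL.
Σ 10^(L/10) = 4.074e+07 → L_total = 10·log₁₀(4.074e+07) = 76.10 dB SPL.

76 dB SPL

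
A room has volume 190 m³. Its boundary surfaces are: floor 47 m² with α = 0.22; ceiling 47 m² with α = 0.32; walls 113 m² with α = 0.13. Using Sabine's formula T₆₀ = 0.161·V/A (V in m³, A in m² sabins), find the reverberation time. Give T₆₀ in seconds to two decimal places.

0.76 s

Summing Sᵢαᵢ: 47·0.22 + 47·0.32 + 113·0.13 = 40.07 m².
T₆₀ = 0.161·V/A = 0.161·190/40.07 = 0.763 s.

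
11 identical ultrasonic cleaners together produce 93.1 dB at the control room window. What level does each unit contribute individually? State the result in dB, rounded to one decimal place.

11 equal contributions raise the level by 10·log₁₀ 11 = 10.414 dB, so each unit alone gives 93.1 − 10.414.

82.7 dB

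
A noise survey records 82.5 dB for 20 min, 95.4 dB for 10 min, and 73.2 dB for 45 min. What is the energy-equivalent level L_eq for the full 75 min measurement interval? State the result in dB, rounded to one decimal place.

The energy average is taken in the linear domain: L_eq = 10·log₁₀[(Σ tᵢ·10^(Lᵢ/10))/T], T = 75 min.
Σ tᵢ·10^(Lᵢ/10) = 20·10^(82.5/10) + 10·10^(95.4/10) + 45·10^(73.2/10) = 3.917e+10.
L_eq = 10·log₁₀(3.917e+10/75) = 87.18 dB.

87.2 dB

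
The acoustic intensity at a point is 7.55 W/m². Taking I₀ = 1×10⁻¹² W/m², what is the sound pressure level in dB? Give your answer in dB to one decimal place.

128.8 dB

I/I₀ = 7.55/10⁻¹² = 7.55×10^12, and L = 10·log₁₀(I/I₀).
L = 10·(0.8779 + 12) = 128.78 dB.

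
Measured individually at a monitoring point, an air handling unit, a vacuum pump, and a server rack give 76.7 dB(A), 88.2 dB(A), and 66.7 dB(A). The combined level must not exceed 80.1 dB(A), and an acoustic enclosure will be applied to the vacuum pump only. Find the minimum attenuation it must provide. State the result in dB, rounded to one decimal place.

Fixed contribution from the other sources: Σ 10^(L/10) = 10^(76.7/10) + 10^(66.7/10) = 5.145e+07 (77.11 dB(A)).
The limit corresponds to 10^(80.1/10) = 1.023e+08; subtracting the fixed part leaves 5.088e+07 for the vacuum pump, i.e. 77.07 dB(A).
So the vacuum pump must be reduced from 88.2 to 77.07 dB(A): IL = 11.13 dB.

11.1 dB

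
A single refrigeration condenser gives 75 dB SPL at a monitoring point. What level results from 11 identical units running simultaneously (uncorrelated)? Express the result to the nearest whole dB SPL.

85 dB SPL

N identical incoherent sources raise the level by 10·log₁₀ N.
L_total = 75 + 10·log₁₀(11) = 75 + 10.414 = 85.41 dB SPL.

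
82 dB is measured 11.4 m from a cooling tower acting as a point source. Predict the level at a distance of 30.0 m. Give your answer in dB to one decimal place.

73.6 dB

For a point source, L₂ = L₁ − 20·log₁₀(r₂/r₁).
L₂ = 82 − 20·log₁₀(30.0/11.4) = 82 − 8.404 = 73.60 dB.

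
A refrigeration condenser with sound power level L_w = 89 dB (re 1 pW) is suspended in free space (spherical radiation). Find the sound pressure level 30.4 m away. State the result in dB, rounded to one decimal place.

L_p = L_w − 10·log₁₀(4π·r²) with r = 30.4 m.
4π·r² = 1.161e+04 m², 10·log₁₀ of that is 40.650 dB.
L_p = 89 − 40.650 = 48.35 dB.

48.4 dB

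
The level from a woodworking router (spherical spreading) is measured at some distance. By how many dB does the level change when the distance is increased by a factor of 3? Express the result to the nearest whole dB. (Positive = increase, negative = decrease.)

With spherical spreading the level changes by −20·log₁₀(r₂/r₁).
ΔL = −20·log₁₀(3) = -9.54 dB.

-10 dB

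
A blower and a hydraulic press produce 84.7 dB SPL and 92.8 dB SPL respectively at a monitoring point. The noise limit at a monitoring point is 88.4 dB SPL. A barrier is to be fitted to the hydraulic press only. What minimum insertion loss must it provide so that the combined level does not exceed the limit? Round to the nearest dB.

7 dB

The untreated sources together contribute 10^(84.7/10) = 2.951e+08, i.e. 84.70 dB SPL.
To meet 88.4 dB SPL overall, the treated hydraulic press may contribute at most 10^(88.4/10) − 2.951e+08 = 3.967e+08, i.e. 85.98 dB SPL.
So the hydraulic press must be reduced from 92.8 to 85.98 dB SPL: IL = 6.82 dB.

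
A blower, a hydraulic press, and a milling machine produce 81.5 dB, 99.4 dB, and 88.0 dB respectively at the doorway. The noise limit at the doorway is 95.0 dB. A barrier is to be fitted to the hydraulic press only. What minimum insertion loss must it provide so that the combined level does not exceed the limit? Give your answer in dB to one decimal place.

Everything except the hydraulic press sums to 10^(81.5/10) + 10^(88.0/10) = 7.722e+08 in linear terms, 88.88 dB.
The limit corresponds to 10^(95.0/10) = 3.162e+09; subtracting the fixed part leaves 2.390e+09 for the hydraulic press, i.e. 93.78 dB.
So the hydraulic press must be reduced from 99.4 to 93.78 dB: IL = 5.62 dB.

5.6 dB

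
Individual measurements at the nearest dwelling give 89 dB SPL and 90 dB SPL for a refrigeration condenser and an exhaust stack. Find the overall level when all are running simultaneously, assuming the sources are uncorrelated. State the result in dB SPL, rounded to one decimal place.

Incoherent sources combine by intensity addition: L_total = 10·log₁₀(Σ 10^(L_i/10)).
Σ 10^(L/10) = 10^(89/10) + 10^(90/10) = 1.794e+09.
L_total = 10·log₁₀(1.794e+09) = 92.54 dB SPL.

92.5 dB SPL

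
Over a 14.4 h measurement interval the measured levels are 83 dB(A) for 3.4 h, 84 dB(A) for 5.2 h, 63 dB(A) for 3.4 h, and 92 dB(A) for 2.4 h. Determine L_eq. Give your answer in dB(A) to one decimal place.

L_eq = 10·log₁₀[(1/T)·Σ tᵢ·10^(Lᵢ/10)] with T = 14.4 h.
Σ tᵢ·10^(Lᵢ/10) = 3.4·10^(83/10) + 5.2·10^(84/10) + 3.4·10^(63/10) + 2.4·10^(92/10) = 5.795e+09.
L_eq = 10·log₁₀(5.795e+09/14.4) = 86.05 dB(A).

86.0 dB(A)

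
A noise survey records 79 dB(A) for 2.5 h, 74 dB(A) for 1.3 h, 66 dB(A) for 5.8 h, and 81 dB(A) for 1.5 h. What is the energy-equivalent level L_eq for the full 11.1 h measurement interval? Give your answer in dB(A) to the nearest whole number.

L_eq = 10·log₁₀[(1/T)·Σ tᵢ·10^(Lᵢ/10)] with T = 11.1 h.
Σ tᵢ·10^(Lᵢ/10) = 2.5·10^(79/10) + 1.3·10^(74/10) + 5.8·10^(66/10) + 1.5·10^(81/10) = 4.432e+08.
L_eq = 10·log₁₀(4.432e+08/11.1) = 76.01 dB(A).

76 dB(A)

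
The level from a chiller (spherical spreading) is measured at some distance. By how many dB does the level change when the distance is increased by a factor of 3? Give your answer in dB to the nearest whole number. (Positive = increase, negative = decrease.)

-10 dB

A point source loses 6 dB per doubling of distance; generally ΔL = −20·log₁₀(r₂/r₁).
ΔL = −20·log₁₀(3) = -9.54 dB.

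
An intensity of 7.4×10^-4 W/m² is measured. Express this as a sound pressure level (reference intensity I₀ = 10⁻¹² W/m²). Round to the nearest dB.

L = 10·log₁₀(I/I₀) = 10·log₁₀(7.4×10^-4/10⁻¹²) = 10·log₁₀(7.4×10^8).
L = 10·(0.8692 + 8) = 88.69 dB.

89 dB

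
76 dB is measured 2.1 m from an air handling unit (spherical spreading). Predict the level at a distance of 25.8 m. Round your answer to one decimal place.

54.2 dB

Point-source attenuation: ΔL = 20·log₁₀(r₂/r₁) = 20·log₁₀(25.8/2.1) = 21.788 dB.
L₂ = 76 − 20·log₁₀(25.8/2.1) = 76 − 21.788 = 54.21 dB.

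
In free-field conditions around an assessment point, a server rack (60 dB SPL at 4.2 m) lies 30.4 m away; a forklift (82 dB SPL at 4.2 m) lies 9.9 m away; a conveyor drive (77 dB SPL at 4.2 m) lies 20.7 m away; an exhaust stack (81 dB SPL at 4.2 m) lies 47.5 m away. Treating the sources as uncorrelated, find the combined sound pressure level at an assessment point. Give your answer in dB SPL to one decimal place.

Propagate each source to the receiver with L = L_ref − 20·log₁₀(r/r_ref), then add intensities.
server rack: 60 − 20·log₁₀(30.4/4.2) = 60 − 17.19 = 42.81 dB SPL.
forklift: 82 − 20·log₁₀(9.9/4.2) = 82 − 7.45 = 74.55 dB SPL.
conveyor drive: 77 − 20·log₁₀(20.7/4.2) = 77 − 13.85 = 63.15 dB SPL.
exhaust stack: 81 − 20·log₁₀(47.5/4.2) = 81 − 21.07 = 59.93 dB SPL.
Σ 10^(L/10) = 3.159e+07 → L_total = 10·log₁₀(3.159e+07) = 75.00 dB SPL.

75.0 dB SPL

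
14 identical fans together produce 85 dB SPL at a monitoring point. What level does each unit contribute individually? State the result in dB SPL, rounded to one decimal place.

73.5 dB SPL

Dividing the total intensity by 14 lowers the level by 10·log₁₀ 14 = 11.461 dB: L₁ = 85 − 11.461.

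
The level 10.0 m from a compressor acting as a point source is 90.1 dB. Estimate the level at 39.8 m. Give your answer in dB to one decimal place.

Spherical spreading from a point source gives a 20·log₁₀(r₂/r₁) drop.
L₂ = 90.1 − 20·log₁₀(39.8/10.0) = 90.1 − 11.998 = 78.10 dB.

78.1 dB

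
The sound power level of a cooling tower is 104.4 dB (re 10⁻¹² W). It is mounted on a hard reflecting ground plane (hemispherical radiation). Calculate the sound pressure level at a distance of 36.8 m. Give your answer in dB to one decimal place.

65.1 dB

The power spreads over a hemisphere of area 2π·r², so L_p = L_w − 10·log₁₀(2π·r²).
2π·r² = 8509 m², 10·log₁₀ of that is 39.299 dB.
L_p = 104.4 − 39.299 = 65.10 dB.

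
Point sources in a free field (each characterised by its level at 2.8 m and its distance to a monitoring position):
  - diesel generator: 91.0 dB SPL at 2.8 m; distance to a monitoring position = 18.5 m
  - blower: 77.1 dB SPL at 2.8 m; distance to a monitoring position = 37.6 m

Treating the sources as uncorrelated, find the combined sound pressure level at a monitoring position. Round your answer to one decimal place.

74.6 dB SPL

First find each source's level at the receiver (point-source: −20·log₁₀(r/r_ref)), then combine on an intensity basis.
diesel generator: 91.0 − 20·log₁₀(18.5/2.8) = 91.0 − 16.40 = 74.60 dB SPL.
blower: 77.1 − 20·log₁₀(37.6/2.8) = 77.1 − 22.56 = 54.54 dB SPL.
Σ 10^(L/10) = 2.912e+07 → L_total = 10·log₁₀(2.912e+07) = 74.64 dB SPL.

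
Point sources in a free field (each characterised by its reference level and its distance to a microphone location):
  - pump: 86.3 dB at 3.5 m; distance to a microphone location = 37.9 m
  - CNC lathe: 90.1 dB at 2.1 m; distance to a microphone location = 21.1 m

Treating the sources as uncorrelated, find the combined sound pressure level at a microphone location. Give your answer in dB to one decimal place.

Apply inverse-square spreading to bring every level to the receiver, then sum 10^(L/10).
pump: 86.3 − 20·log₁₀(37.9/3.5) = 86.3 − 20.69 = 65.61 dB.
CNC lathe: 90.1 − 20·log₁₀(21.1/2.1) = 90.1 − 20.04 = 70.06 dB.
Σ 10^(L/10) = 1.377e+07 → L_total = 10·log₁₀(1.377e+07) = 71.39 dB.

71.4 dB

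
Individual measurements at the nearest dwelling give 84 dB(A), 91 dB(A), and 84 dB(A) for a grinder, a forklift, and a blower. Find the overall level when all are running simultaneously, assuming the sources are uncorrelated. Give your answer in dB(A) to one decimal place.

92.5 dB(A)

Incoherent sources combine by intensity addition: L_total = 10·log₁₀(Σ 10^(L_i/10)).
Σ 10^(L/10) = 10^(84/10) + 10^(91/10) + 10^(84/10) = 1.761e+09.
L_total = 10·log₁₀(1.761e+09) = 92.46 dB(A).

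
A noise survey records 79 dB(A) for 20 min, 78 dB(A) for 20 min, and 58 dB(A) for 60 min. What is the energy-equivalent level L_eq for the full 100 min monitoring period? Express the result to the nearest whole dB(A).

75 dB(A)

The energy average is taken in the linear domain: L_eq = 10·log₁₀[(Σ tᵢ·10^(Lᵢ/10))/T], T = 100 min.
Σ tᵢ·10^(Lᵢ/10) = 20·10^(79/10) + 20·10^(78/10) + 60·10^(58/10) = 2.888e+09.
L_eq = 10·log₁₀(2.888e+09/100) = 74.61 dB(A).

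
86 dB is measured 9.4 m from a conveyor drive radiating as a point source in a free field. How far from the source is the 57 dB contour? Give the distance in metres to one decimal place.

264.9 m

Point-source spreading drops the level by 20·log₁₀(r₂/r₁); inverting, r₂/r₁ = 10^(ΔL/20).
r₂ = 9.4·10^((86−57)/20) = 9.4·10^(29.0/20) = 264.93 m.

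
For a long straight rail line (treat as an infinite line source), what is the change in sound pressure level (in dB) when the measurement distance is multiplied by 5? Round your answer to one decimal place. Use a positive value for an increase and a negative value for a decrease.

-7.0 dB

A line source loses 3 dB per doubling of distance; generally ΔL = −10·log₁₀(r₂/r₁).
ΔL = −10·log₁₀(5) = -6.99 dB.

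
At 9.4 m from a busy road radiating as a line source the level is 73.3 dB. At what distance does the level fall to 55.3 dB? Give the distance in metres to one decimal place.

Line-source spreading drops the level by 10·log₁₀(r₂/r₁); inverting, r₂/r₁ = 10^(ΔL/10).
r₂ = 9.4·10^((73.3−55.3)/10) = 9.4·10^(18.0/10) = 593.10 m.

593.1 m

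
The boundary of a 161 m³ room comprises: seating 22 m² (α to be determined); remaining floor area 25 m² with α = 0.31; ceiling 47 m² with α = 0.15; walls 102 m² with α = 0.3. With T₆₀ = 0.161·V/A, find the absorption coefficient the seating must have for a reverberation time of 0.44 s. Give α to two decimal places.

0.61

Required total absorption A = 0.161·161/0.44 = 58.91 m².
Absorption from the other surfaces = 25·0.31 + 47·0.15 + 102·0.3 = 45.40 m², so the seating must supply 13.51 m² over 22 m².
α = 13.51/22 = 0.614.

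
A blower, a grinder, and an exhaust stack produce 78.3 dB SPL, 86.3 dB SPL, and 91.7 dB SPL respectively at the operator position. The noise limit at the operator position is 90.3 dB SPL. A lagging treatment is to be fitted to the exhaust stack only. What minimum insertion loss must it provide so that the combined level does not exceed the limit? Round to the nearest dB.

4 dB

Fixed contribution from the other sources: Σ 10^(L/10) = 10^(78.3/10) + 10^(86.3/10) = 4.942e+08 (86.94 dB SPL).
The limit corresponds to 10^(90.3/10) = 1.072e+09; subtracting the fixed part leaves 5.773e+08 for the exhaust stack, i.e. 87.61 dB SPL.
So the exhaust stack must be reduced from 91.7 to 87.61 dB SPL: IL = 4.09 dB.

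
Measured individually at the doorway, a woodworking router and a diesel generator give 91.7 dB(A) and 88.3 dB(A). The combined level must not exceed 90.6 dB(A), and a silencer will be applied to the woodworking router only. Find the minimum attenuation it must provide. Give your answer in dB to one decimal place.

The untreated sources together contribute 10^(88.3/10) = 6.761e+08, i.e. 88.30 dB(A).
To meet 90.6 dB(A) overall, the treated woodworking router may contribute at most 10^(90.6/10) − 6.761e+08 = 4.721e+08, i.e. 86.74 dB(A).
Required insertion loss = 91.7 − 86.74 = 4.96 dB.

5.0 dB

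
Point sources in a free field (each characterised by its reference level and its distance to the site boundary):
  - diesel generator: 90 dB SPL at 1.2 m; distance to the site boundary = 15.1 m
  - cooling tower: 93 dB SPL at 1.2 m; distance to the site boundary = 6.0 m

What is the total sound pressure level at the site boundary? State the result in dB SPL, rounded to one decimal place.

79.4 dB SPL

Propagate each source to the receiver with L = L_ref − 20·log₁₀(r/r_ref), then add intensities.
diesel generator: 90 − 20·log₁₀(15.1/1.2) = 90 − 22.00 = 68.00 dB SPL.
cooling tower: 93 − 20·log₁₀(6.0/1.2) = 93 − 13.98 = 79.02 dB SPL.
Σ 10^(L/10) = 8.613e+07 → L_total = 10·log₁₀(8.613e+07) = 79.35 dB SPL.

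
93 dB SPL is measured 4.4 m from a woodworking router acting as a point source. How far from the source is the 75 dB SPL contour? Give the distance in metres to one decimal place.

For a point source L₁ − L₂ = 20·log₁₀(r₂/r₁), so r₂ = r₁·10^((L₁−L₂)/20).
r₂ = 4.4·10^((93−75)/20) = 4.4·10^(18.0/20) = 34.95 m.

35.0 m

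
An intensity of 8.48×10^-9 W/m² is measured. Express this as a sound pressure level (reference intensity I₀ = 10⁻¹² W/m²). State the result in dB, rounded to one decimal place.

Dividing by I₀ shifts the exponent by 12: I/I₀ = 8.48×10^3.
L = 10·(0.9284 + 3) = 39.28 dB.

39.3 dB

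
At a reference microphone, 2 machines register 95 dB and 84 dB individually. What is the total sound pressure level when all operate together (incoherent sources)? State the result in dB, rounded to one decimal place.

For uncorrelated sources the intensities add, so convert each level to linear form, sum, and take 10·log₁₀ of the total.
Σ 10^(L/10) = 10^(95/10) + 10^(84/10) = 3.413e+09.
L_total = 10·log₁₀(3.413e+09) = 95.33 dB.

95.3 dB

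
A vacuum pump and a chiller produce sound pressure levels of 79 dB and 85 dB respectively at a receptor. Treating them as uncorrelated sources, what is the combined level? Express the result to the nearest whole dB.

86 dB

Incoherent sources combine by intensity addition: L_total = 10·log₁₀(Σ 10^(L_i/10)).
Σ 10^(L/10) = 10^(79/10) + 10^(85/10) = 3.957e+08.
L_total = 10·log₁₀(3.957e+08) = 85.97 dB.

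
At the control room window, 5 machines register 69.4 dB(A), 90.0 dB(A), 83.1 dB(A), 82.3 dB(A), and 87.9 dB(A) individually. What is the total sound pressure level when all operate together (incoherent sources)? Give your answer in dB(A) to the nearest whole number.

Incoherent sources combine by intensity addition: L_total = 10·log₁₀(Σ 10^(L_i/10)).
Σ 10^(L/10) = 10^(69.4/10) + 10^(90.0/10) + 10^(83.1/10) + 10^(82.3/10) + 10^(87.9/10) = 1.999e+09.
L_total = 10·log₁₀(1.999e+09) = 93.01 dB(A).

93 dB(A)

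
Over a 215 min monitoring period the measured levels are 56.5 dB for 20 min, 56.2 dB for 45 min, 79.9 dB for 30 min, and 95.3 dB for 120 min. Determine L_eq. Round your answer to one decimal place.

92.8 dB

Weight each interval's intensity by its duration and average over T = 215 min:
Σ tᵢ·10^(Lᵢ/10) = 20·10^(56.5/10) + 45·10^(56.2/10) + 30·10^(79.9/10) + 120·10^(95.3/10) = 4.096e+11.
L_eq = 10·log₁₀(4.096e+11/215) = 92.80 dB.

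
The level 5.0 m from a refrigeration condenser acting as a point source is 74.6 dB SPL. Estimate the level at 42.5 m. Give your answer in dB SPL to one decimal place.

Spherical spreading from a point source gives a 20·log₁₀(r₂/r₁) drop.
L₂ = 74.6 − 20·log₁₀(42.5/5.0) = 74.6 − 18.588 = 56.01 dB SPL.

56.0 dB SPL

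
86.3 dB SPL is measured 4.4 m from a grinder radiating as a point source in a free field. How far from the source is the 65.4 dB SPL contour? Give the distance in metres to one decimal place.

The 20.9 dB drop corresponds to a distance ratio of 10^(20.9/20) for a point source.
r₂ = 4.4·10^((86.3−65.4)/20) = 4.4·10^(20.9/20) = 48.80 m.

48.8 m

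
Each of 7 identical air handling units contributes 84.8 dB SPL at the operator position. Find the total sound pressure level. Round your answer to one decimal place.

N identical incoherent sources raise the level by 10·log₁₀ N.
L_total = 84.8 + 10·log₁₀(7) = 84.8 + 8.451 = 93.25 dB SPL.

93.3 dB SPL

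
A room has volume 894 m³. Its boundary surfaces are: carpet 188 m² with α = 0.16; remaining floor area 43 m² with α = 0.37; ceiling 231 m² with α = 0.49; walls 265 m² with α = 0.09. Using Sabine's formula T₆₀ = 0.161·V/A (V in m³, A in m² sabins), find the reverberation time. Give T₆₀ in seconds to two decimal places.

Summing Sᵢαᵢ: 188·0.16 + 43·0.37 + 231·0.49 + 265·0.09 = 183.03 m².
T₆₀ = 0.161·V/A = 0.161·894/183.03 = 0.786 s.

0.79 s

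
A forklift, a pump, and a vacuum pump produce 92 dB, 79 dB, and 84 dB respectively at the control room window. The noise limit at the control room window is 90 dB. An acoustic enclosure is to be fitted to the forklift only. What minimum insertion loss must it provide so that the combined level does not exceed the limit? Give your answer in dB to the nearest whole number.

Fixed contribution from the other sources: Σ 10^(L/10) = 10^(79/10) + 10^(84/10) = 3.306e+08 (85.19 dB).
The limit corresponds to 10^(90/10) = 1.000e+09; subtracting the fixed part leaves 6.694e+08 for the forklift, i.e. 88.26 dB.
Required insertion loss = 92 − 88.26 = 3.74 dB.

4 dB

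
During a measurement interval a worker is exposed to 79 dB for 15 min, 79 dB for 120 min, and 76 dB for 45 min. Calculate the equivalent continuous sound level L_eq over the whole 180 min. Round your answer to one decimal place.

78.4 dB

L_eq = 10·log₁₀[(1/T)·Σ tᵢ·10^(Lᵢ/10)] with T = 180 min.
Σ tᵢ·10^(Lᵢ/10) = 15·10^(79/10) + 120·10^(79/10) + 45·10^(76/10) = 1.251e+10.
L_eq = 10·log₁₀(1.251e+10/180) = 78.42 dB.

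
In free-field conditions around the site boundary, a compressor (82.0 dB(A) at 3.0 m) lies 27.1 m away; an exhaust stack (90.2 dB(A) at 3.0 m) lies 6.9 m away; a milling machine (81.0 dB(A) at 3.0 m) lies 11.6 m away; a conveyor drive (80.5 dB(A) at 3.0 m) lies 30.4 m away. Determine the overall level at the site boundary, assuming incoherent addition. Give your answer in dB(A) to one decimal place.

Apply inverse-square spreading to bring every level to the receiver, then sum 10^(L/10).
compressor: 82.0 − 20·log₁₀(27.1/3.0) = 82.0 − 19.12 = 62.88 dB(A).
exhaust stack: 90.2 − 20·log₁₀(6.9/3.0) = 90.2 − 7.23 = 82.97 dB(A).
milling machine: 81.0 − 20·log₁₀(11.6/3.0) = 81.0 − 11.75 = 69.25 dB(A).
conveyor drive: 80.5 − 20·log₁₀(30.4/3.0) = 80.5 − 20.12 = 60.38 dB(A).
Σ 10^(L/10) = 2.094e+08 → L_total = 10·log₁₀(2.094e+08) = 83.21 dB(A).

83.2 dB(A)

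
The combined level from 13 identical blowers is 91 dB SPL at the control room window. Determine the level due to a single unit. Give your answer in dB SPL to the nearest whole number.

80 dB SPL

For N identical incoherent sources L_total = L₁ + 10·log₁₀ N, so L₁ = 91 − 10·log₁₀(13) = 91 − 11.139.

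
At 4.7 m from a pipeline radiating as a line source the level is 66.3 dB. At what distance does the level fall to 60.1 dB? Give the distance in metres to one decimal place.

19.6 m

The 6.2 dB drop corresponds to a distance ratio of 10^(6.2/10) for a line source.
r₂ = 4.7·10^((66.3−60.1)/10) = 4.7·10^(6.2/10) = 19.59 m.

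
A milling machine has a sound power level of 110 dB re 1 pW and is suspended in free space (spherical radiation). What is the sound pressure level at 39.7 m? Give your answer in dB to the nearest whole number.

Free-field spherical radiation: L_p = L_w − 10·log₁₀(4π·r²), r = 39.7 m.
4π·r² = 1.981e+04 m², 10·log₁₀ of that is 42.968 dB.
L_p = 110 − 42.968 = 67.03 dB.

67 dB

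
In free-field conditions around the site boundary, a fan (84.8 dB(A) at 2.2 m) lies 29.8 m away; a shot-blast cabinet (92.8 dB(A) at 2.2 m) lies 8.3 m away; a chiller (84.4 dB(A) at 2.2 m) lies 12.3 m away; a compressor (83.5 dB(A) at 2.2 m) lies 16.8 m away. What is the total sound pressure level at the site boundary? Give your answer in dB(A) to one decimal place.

First find each source's level at the receiver (point-source: −20·log₁₀(r/r_ref)), then combine on an intensity basis.
fan: 84.8 − 20·log₁₀(29.8/2.2) = 84.8 − 22.64 = 62.16 dB(A).
shot-blast cabinet: 92.8 − 20·log₁₀(8.3/2.2) = 92.8 − 11.53 = 81.27 dB(A).
chiller: 84.4 − 20·log₁₀(12.3/2.2) = 84.4 − 14.95 = 69.45 dB(A).
compressor: 83.5 − 20·log₁₀(16.8/2.2) = 83.5 − 17.66 = 65.84 dB(A).
Σ 10^(L/10) = 1.482e+08 → L_total = 10·log₁₀(1.482e+08) = 81.71 dB(A).

81.7 dB(A)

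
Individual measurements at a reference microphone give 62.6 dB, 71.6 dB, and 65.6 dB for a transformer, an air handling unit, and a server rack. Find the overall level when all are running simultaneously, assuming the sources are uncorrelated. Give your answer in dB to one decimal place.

Incoherent sources combine by intensity addition: L_total = 10·log₁₀(Σ 10^(L_i/10)).
Σ 10^(L/10) = 10^(62.6/10) + 10^(71.6/10) + 10^(65.6/10) = 1.990e+07.
L_total = 10·log₁₀(1.990e+07) = 72.99 dB.

73.0 dB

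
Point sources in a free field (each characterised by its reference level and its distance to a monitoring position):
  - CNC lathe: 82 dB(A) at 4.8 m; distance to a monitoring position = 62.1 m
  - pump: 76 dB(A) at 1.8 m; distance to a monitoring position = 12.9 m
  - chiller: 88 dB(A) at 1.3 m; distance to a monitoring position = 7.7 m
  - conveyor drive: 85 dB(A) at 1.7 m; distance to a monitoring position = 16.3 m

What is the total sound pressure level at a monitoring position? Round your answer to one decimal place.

73.6 dB(A)

Apply inverse-square spreading to bring every level to the receiver, then sum 10^(L/10).
CNC lathe: 82 − 20·log₁₀(62.1/4.8) = 82 − 22.24 = 59.76 dB(A).
pump: 76 − 20·log₁₀(12.9/1.8) = 76 − 17.11 = 58.89 dB(A).
chiller: 88 − 20·log₁₀(7.7/1.3) = 88 − 15.45 = 72.55 dB(A).
conveyor drive: 85 − 20·log₁₀(16.3/1.7) = 85 − 19.63 = 65.37 dB(A).
Σ 10^(L/10) = 2.315e+07 → L_total = 10·log₁₀(2.315e+07) = 73.64 dB(A).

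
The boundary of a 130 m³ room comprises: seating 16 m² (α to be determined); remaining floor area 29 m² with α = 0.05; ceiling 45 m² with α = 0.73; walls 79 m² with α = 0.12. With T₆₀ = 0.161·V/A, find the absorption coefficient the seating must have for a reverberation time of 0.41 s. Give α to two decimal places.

A = 0.161·V/T₆₀ = 0.161·130/0.41 = 51.05 m² sabins.
Absorption from the other surfaces = 29·0.05 + 45·0.73 + 79·0.12 = 43.78 m², so the seating must supply 7.27 m² over 16 m².
α = 7.27/16 = 0.454.

0.45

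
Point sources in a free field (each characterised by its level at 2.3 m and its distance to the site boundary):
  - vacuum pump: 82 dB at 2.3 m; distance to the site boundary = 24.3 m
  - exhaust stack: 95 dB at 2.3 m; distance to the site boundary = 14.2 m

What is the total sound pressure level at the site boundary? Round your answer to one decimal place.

79.3 dB

Apply inverse-square spreading to bring every level to the receiver, then sum 10^(L/10).
vacuum pump: 82 − 20·log₁₀(24.3/2.3) = 82 − 20.48 = 61.52 dB.
exhaust stack: 95 − 20·log₁₀(14.2/2.3) = 95 − 15.81 = 79.19 dB.
Σ 10^(L/10) = 8.438e+07 → L_total = 10·log₁₀(8.438e+07) = 79.26 dB.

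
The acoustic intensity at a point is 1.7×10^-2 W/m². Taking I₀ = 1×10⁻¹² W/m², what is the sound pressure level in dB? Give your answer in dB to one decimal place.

Dividing by I₀ shifts the exponent by 12: I/I₀ = 1.7×10^10.
L = 10·(0.2304 + 10) = 102.30 dB.

102.3 dB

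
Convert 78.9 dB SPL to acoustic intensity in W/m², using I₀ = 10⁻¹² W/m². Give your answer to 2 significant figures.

I = I₀·10^(L/10) = 10⁻¹² × 10^(78.9/10) = 10^(-4.110).

7.8e-05 W/m²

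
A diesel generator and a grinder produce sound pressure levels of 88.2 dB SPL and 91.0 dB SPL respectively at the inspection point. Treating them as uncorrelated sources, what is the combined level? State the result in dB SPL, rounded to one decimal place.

92.8 dB SPL

For uncorrelated sources the intensities add, so convert each level to linear form, sum, and take 10·log₁₀ of the total.
Σ 10^(L/10) = 10^(88.2/10) + 10^(91.0/10) = 1.920e+09.
L_total = 10·log₁₀(1.920e+09) = 92.83 dB SPL.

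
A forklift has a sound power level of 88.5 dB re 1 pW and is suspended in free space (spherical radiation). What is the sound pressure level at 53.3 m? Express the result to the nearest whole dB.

43 dB

Free-field spherical radiation: L_p = L_w − 10·log₁₀(4π·r²), r = 53.3 m.
4π·r² = 3.57e+04 m², 10·log₁₀ of that is 45.527 dB.
L_p = 88.5 − 45.527 = 42.97 dB.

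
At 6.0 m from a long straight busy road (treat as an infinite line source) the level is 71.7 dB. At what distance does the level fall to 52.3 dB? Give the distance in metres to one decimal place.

The 19.4 dB drop corresponds to a distance ratio of 10^(19.4/10) for a line source.
r₂ = 6.0·10^((71.7−52.3)/10) = 6.0·10^(19.4/10) = 522.58 m.

522.6 m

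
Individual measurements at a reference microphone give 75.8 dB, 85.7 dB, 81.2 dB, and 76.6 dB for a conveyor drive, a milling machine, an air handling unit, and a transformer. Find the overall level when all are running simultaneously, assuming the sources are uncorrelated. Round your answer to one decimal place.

Incoherent sources combine by intensity addition: L_total = 10·log₁₀(Σ 10^(L_i/10)).
Σ 10^(L/10) = 10^(75.8/10) + 10^(85.7/10) + 10^(81.2/10) + 10^(76.6/10) = 5.871e+08.
L_total = 10·log₁₀(5.871e+08) = 87.69 dB.

87.7 dB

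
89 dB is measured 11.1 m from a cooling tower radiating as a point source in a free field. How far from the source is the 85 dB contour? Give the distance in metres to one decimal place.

17.6 m

Point-source spreading drops the level by 20·log₁₀(r₂/r₁); inverting, r₂/r₁ = 10^(ΔL/20).
r₂ = 11.1·10^((89−85)/20) = 11.1·10^(4.0/20) = 17.59 m.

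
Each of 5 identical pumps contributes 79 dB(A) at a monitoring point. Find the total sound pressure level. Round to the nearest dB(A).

86 dB(A)

L_total = L₁ + 10·log₁₀ N for N identical incoherent sources.
L_total = 79 + 10·log₁₀(5) = 79 + 6.990 = 85.99 dB(A).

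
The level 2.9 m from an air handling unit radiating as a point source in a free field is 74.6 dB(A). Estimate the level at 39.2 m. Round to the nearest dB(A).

52 dB(A)

Spherical spreading from a point source gives a 20·log₁₀(r₂/r₁) drop.
L₂ = 74.6 − 20·log₁₀(39.2/2.9) = 74.6 − 22.618 = 51.98 dB(A).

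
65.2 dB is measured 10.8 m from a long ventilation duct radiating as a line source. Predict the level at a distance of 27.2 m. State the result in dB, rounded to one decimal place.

Cylindrical spreading from a line source gives a 10·log₁₀(r₂/r₁) drop.
L₂ = 65.2 − 10·log₁₀(27.2/10.8) = 65.2 − 4.011 = 61.19 dB.

61.2 dB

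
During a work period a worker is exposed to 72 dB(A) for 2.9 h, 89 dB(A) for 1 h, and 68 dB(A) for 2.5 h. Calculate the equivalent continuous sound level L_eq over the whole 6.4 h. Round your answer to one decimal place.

The energy average is taken in the linear domain: L_eq = 10·log₁₀[(Σ tᵢ·10^(Lᵢ/10))/T], T = 6.4 h.
Σ tᵢ·10^(Lᵢ/10) = 2.9·10^(72/10) + 1·10^(89/10) + 2.5·10^(68/10) = 8.561e+08.
L_eq = 10·log₁₀(8.561e+08/6.4) = 81.26 dB(A).

81.3 dB(A)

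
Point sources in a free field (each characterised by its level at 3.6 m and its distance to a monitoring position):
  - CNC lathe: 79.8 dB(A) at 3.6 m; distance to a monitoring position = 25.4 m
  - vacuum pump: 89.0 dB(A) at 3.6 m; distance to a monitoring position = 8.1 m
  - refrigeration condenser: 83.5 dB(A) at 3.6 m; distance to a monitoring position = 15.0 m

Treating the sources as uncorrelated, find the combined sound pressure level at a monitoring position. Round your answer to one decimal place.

82.3 dB(A)

Propagate each source to the receiver with L = L_ref − 20·log₁₀(r/r_ref), then add intensities.
CNC lathe: 79.8 − 20·log₁₀(25.4/3.6) = 79.8 − 16.97 = 62.83 dB(A).
vacuum pump: 89.0 − 20·log₁₀(8.1/3.6) = 89.0 − 7.04 = 81.96 dB(A).
refrigeration condenser: 83.5 − 20·log₁₀(15.0/3.6) = 83.5 − 12.40 = 71.10 dB(A).
Σ 10^(L/10) = 1.717e+08 → L_total = 10·log₁₀(1.717e+08) = 82.35 dB(A).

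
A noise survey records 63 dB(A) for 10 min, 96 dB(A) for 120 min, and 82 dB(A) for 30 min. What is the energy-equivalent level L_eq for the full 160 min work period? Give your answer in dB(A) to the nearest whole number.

95 dB(A)

L_eq = 10·log₁₀[(1/T)·Σ tᵢ·10^(Lᵢ/10)] with T = 160 min.
Σ tᵢ·10^(Lᵢ/10) = 10·10^(63/10) + 120·10^(96/10) + 30·10^(82/10) = 4.825e+11.
L_eq = 10·log₁₀(4.825e+11/160) = 94.79 dB(A).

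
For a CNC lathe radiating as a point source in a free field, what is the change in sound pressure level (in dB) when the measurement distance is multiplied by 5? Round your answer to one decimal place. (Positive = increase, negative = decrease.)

-14.0 dB

Point-source spreading: ΔL = −20·log₁₀(r₂/r₁).
ΔL = −20·log₁₀(5) = -13.98 dB.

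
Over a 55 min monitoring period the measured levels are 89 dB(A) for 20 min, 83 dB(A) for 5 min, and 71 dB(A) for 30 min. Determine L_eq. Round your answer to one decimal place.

L_eq = 10·log₁₀[(1/T)·Σ tᵢ·10^(Lᵢ/10)] with T = 55 min.
Σ tᵢ·10^(Lᵢ/10) = 20·10^(89/10) + 5·10^(83/10) + 30·10^(71/10) = 1.726e+10.
L_eq = 10·log₁₀(1.726e+10/55) = 84.97 dB(A).

85.0 dB(A)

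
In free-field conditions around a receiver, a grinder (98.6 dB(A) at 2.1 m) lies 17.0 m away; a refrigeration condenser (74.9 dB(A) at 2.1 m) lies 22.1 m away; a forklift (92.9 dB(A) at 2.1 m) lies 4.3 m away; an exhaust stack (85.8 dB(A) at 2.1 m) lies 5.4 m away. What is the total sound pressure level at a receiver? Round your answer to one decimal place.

88.0 dB(A)

Apply inverse-square spreading to bring every level to the receiver, then sum 10^(L/10).
grinder: 98.6 − 20·log₁₀(17.0/2.1) = 98.6 − 18.16 = 80.44 dB(A).
refrigeration condenser: 74.9 − 20·log₁₀(22.1/2.1) = 74.9 − 20.44 = 54.46 dB(A).
forklift: 92.9 − 20·log₁₀(4.3/2.1) = 92.9 − 6.22 = 86.68 dB(A).
exhaust stack: 85.8 − 20·log₁₀(5.4/2.1) = 85.8 − 8.20 = 77.60 dB(A).
Σ 10^(L/10) = 6.334e+08 → L_total = 10·log₁₀(6.334e+08) = 88.02 dB(A).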